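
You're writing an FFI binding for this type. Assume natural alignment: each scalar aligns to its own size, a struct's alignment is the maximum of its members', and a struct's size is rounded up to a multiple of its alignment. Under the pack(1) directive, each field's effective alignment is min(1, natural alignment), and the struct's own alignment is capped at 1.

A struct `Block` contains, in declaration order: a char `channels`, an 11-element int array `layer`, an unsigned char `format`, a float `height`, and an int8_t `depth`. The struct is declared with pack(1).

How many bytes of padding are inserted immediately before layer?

channels at 0 (size 1, align 1) → ends 1
layer at 1 (size 44, align 1) → ends 45

0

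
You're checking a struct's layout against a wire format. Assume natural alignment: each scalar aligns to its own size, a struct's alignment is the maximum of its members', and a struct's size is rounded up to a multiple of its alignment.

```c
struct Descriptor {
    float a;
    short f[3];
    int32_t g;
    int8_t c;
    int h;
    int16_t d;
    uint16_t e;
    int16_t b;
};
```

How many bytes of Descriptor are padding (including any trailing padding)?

@0: a [4B, align 4] → 4
@4: f [6B, align 2] → 10
+2 pad (align 4)
@12: g [4B, align 4] → 16
@16: c [1B, align 1] → 17
+3 pad (align 4)
@20: h [4B, align 4] → 24
@24: d [2B, align 2] → 26
@26: e [2B, align 2] → 28
@28: b [2B, align 2] → 30
+2 tail pad (align 4)
size 32, align 4
data bytes 25, size 32 → padding 7

7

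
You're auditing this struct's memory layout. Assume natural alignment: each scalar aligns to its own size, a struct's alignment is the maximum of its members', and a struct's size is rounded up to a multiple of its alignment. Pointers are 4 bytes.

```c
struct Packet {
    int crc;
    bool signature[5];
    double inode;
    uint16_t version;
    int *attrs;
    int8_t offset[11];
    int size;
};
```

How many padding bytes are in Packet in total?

@0: crc [4B, align 4] → 4
@4: signature [5B, align 1] → 9
+7 pad (align 8)
@16: inode [8B, align 8] → 24
@24: version [2B, align 2] → 26
+2 pad (align 4)
@28: attrs [4B, align 4] → 32
@32: offset [11B, align 1] → 43
+1 pad (align 4)
@44: size [4B, align 4] → 48
size 48, align 8
data bytes 38, size 48 → padding 10

10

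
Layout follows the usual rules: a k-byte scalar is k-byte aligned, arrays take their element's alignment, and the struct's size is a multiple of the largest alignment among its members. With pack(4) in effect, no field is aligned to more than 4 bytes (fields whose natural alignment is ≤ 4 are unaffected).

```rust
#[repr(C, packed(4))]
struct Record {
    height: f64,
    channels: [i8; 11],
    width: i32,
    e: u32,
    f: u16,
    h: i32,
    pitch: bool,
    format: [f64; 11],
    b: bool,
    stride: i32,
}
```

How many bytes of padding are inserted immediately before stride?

3

height at 0 (size 8, align 4) → ends 8
channels at 8 (size 11, align 1) → ends 19
pad 1 to align 4 for width
width at 20 (size 4, align 4) → ends 24
e at 24 (size 4, align 4) → ends 28
f at 28 (size 2, align 2) → ends 30
pad 2 to align 4 for h
h at 32 (size 4, align 4) → ends 36
pitch at 36 (size 1, align 1) → ends 37
pad 3 to align 4 for format
format at 40 (size 88, align 4) → ends 128
b at 128 (size 1, align 1) → ends 129
pad 3 to align 4 for stride
stride at 132 (size 4, align 4) → ends 136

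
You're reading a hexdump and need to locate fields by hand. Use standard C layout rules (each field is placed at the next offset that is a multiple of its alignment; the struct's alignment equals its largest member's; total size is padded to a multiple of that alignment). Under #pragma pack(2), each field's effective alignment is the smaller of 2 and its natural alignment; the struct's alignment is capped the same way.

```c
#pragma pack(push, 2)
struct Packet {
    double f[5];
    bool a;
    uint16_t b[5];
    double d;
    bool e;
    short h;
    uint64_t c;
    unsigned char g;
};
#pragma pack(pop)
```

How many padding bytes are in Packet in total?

0..40  f  (40B, 2-aligned)
40..41  a  (1B, 1-aligned)
41..42  -- padding (1B)
42..52  b  (10B, 2-aligned)
52..60  d  (8B, 2-aligned)
60..61  e  (1B, 1-aligned)
61..62  -- padding (1B)
62..64  h  (2B, 2-aligned)
64..72  c  (8B, 2-aligned)
72..73  g  (1B, 1-aligned)
73..74  -- tail padding (1B)
sizeof = 74, alignof = 2
data bytes 71, size 74 → padding 3

3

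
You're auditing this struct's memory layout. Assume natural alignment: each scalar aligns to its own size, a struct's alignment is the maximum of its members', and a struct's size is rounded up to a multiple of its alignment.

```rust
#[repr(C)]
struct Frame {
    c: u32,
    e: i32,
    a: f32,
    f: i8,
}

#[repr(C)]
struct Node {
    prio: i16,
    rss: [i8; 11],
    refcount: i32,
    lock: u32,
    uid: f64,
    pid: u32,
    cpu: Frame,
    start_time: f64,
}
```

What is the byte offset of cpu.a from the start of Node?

Frame: 0..4  c  (4B, 4-aligned); 4..8  e  (4B, 4-aligned); 8..12  a  (4B, 4-aligned); 12..13  f  (1B, 1-aligned); 13..16  -- tail padding (3B); sizeof = 16, alignof = 4
0..2  prio  (2B, 2-aligned)
2..13  rss  (11B, 1-aligned)
13..16  -- padding (3B)
16..20  refcount  (4B, 4-aligned)
20..24  lock  (4B, 4-aligned)
24..32  uid  (8B, 8-aligned)
32..36  pid  (4B, 4-aligned)
36..52  cpu  (16B, 4-aligned)
within Frame: a at 8
36 + 8 = 44

44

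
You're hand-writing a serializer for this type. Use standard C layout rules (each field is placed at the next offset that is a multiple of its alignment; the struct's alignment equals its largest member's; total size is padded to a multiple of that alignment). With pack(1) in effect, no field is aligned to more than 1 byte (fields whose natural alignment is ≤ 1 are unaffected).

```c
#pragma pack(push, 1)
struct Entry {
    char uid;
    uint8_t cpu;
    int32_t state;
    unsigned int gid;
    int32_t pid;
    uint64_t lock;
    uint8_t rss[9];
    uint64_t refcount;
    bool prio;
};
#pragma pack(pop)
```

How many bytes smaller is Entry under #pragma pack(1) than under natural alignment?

16

natural layout:
  uid at 0 (size 1, align 1) → ends 1
  cpu at 1 (size 1, align 1) → ends 2
  pad 2 to align 4 for state
  state at 4 (size 4, align 4) → ends 8
  gid at 8 (size 4, align 4) → ends 12
  pid at 12 (size 4, align 4) → ends 16
  lock at 16 (size 8, align 8) → ends 24
  rss at 24 (size 9, align 1) → ends 33
  pad 7 to align 8 for refcount
  refcount at 40 (size 8, align 8) → ends 48
  prio at 48 (size 1, align 1) → ends 49
  tail pad 7 to reach multiple of 8
  total 56 bytes, alignment 8
packed(1) layout:
  uid at 0 (size 1, align 1) → ends 1
  cpu at 1 (size 1, align 1) → ends 2
  state at 2 (size 4, align 1) → ends 6
  gid at 6 (size 4, align 1) → ends 10
  pid at 10 (size 4, align 1) → ends 14
  lock at 14 (size 8, align 1) → ends 22
  rss at 22 (size 9, align 1) → ends 31
  refcount at 31 (size 8, align 1) → ends 39
  prio at 39 (size 1, align 1) → ends 40
  total 40 bytes, alignment 1
56 − 40 = 16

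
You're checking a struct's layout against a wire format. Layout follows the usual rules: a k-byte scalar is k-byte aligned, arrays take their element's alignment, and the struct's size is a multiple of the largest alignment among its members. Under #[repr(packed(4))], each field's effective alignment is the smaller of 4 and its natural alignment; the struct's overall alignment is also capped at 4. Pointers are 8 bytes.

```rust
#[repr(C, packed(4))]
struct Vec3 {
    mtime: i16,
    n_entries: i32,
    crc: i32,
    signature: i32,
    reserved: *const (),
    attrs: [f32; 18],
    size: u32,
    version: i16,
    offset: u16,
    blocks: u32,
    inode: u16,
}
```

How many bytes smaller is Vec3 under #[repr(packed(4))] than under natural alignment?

0

natural layout:
  mtime at 0 (size 2, align 2) → ends 2
  pad 2 to align 4 for n_entries
  n_entries at 4 (size 4, align 4) → ends 8
  crc at 8 (size 4, align 4) → ends 12
  signature at 12 (size 4, align 4) → ends 16
  reserved at 16 (size 8, align 8) → ends 24
  attrs at 24 (size 72, align 4) → ends 96
  size at 96 (size 4, align 4) → ends 100
  version at 100 (size 2, align 2) → ends 102
  offset at 102 (size 2, align 2) → ends 104
  blocks at 104 (size 4, align 4) → ends 108
  inode at 108 (size 2, align 2) → ends 110
  tail pad 2 to reach multiple of 8
  total 112 bytes, alignment 8
packed(4) layout:
  mtime at 0 (size 2, align 2) → ends 2
  pad 2 to align 4 for n_entries
  n_entries at 4 (size 4, align 4) → ends 8
  crc at 8 (size 4, align 4) → ends 12
  signature at 12 (size 4, align 4) → ends 16
  reserved at 16 (size 8, align 4) → ends 24
  attrs at 24 (size 72, align 4) → ends 96
  size at 96 (size 4, align 4) → ends 100
  version at 100 (size 2, align 2) → ends 102
  offset at 102 (size 2, align 2) → ends 104
  blocks at 104 (size 4, align 4) → ends 108
  inode at 108 (size 2, align 2) → ends 110
  tail pad 2 to reach multiple of 4
  total 112 bytes, alignment 4
112 − 112 = 0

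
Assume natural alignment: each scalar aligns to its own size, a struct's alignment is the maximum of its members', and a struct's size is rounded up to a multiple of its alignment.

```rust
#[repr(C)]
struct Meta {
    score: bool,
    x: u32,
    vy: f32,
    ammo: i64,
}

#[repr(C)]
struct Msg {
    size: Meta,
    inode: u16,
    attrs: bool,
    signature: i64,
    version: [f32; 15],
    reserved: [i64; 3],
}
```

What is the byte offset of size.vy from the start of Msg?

Meta: @0: score [1B, align 1] → 1; +3 pad (align 4); @4: x [4B, align 4] → 8; @8: vy [4B, align 4] → 12; +4 pad (align 8); @16: ammo [8B, align 8] → 24; size 24, align 8
@0: size [24B, align 8] → 24
within Meta: vy at 8
0 + 8 = 8

8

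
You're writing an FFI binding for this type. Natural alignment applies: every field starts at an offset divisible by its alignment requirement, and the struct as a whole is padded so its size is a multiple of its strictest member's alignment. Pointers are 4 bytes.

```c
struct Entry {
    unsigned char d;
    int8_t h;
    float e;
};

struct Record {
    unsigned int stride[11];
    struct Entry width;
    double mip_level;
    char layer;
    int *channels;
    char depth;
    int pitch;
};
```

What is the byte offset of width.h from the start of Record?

Entry: 0..1  d  (1B, 1-aligned); 1..2  h  (1B, 1-aligned); 2..4  -- padding (2B); 4..8  e  (4B, 4-aligned); sizeof = 8, alignof = 4
0..44  stride  (44B, 4-aligned)
44..52  width  (8B, 4-aligned)
within Entry: h at 1
44 + 1 = 45

45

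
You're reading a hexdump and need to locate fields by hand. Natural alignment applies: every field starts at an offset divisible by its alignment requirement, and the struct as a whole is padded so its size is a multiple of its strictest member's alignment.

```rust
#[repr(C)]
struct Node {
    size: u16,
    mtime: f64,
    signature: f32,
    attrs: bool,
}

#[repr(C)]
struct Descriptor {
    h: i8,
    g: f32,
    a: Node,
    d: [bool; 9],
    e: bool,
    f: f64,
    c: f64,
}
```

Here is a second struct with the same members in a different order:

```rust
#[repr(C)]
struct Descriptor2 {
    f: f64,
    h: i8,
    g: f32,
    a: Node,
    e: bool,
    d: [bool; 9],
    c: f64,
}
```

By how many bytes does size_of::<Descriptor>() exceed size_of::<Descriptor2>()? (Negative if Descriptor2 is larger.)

Node: size at 0 (size 2, align 2) → ends 2; pad 6 to align 8 for mtime; mtime at 8 (size 8, align 8) → ends 16; signature at 16 (size 4, align 4) → ends 20; attrs at 20 (size 1, align 1) → ends 21; tail pad 3 to reach multiple of 8; total 24 bytes, alignment 8
h at 0 (size 1, align 1) → ends 1
pad 3 to align 4 for g
g at 4 (size 4, align 4) → ends 8
a at 8 (size 24, align 8) → ends 32
d at 32 (size 9, align 1) → ends 41
e at 41 (size 1, align 1) → ends 42
pad 6 to align 8 for f
f at 48 (size 8, align 8) → ends 56
c at 56 (size 8, align 8) → ends 64
total 64 bytes, alignment 8
— Descriptor2 —
f at 0 (size 8, align 8) → ends 8
h at 8 (size 1, align 1) → ends 9
pad 3 to align 4 for g
g at 12 (size 4, align 4) → ends 16
a at 16 (size 24, align 8) → ends 40
e at 40 (size 1, align 1) → ends 41
d at 41 (size 9, align 1) → ends 50
pad 6 to align 8 for c
c at 56 (size 8, align 8) → ends 64
total 64 bytes, alignment 8
64 − 64 = 0

0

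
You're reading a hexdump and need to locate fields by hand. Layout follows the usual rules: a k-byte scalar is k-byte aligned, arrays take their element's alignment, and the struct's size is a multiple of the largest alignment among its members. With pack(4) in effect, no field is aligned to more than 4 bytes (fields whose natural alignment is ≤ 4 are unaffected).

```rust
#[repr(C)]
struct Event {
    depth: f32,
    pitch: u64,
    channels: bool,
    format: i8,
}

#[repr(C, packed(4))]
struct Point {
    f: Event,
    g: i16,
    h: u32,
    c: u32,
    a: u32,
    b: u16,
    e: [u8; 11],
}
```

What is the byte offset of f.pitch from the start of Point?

8

Event: depth at 0 (size 4, align 4) → ends 4; pad 4 to align 8 for pitch; pitch at 8 (size 8, align 8) → ends 16; channels at 16 (size 1, align 1) → ends 17; format at 17 (size 1, align 1) → ends 18; tail pad 6 to reach multiple of 8; total 24 bytes, alignment 8
f at 0 (size 24, align 4) → ends 24
within Event: pitch at 8
0 + 8 = 8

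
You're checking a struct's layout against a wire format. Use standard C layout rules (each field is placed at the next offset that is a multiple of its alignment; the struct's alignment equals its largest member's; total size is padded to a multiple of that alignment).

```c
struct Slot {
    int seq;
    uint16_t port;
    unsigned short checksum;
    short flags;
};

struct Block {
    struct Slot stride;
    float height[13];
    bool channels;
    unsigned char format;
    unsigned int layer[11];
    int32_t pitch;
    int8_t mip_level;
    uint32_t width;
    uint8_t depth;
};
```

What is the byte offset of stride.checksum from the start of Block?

6

Slot: seq at 0 (size 4, align 4) → ends 4; port at 4 (size 2, align 2) → ends 6; checksum at 6 (size 2, align 2) → ends 8; flags at 8 (size 2, align 2) → ends 10; tail pad 2 to reach multiple of 4; total 12 bytes, alignment 4
stride at 0 (size 12, align 4) → ends 12
within Slot: checksum at 6
0 + 6 = 6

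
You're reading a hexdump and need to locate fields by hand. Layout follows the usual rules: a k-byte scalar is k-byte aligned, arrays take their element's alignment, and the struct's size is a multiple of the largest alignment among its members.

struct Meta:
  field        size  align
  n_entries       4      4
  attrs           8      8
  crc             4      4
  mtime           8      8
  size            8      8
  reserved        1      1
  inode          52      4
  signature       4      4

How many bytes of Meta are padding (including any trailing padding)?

15

n_entries at 0 (size 4, align 4) → ends 4
pad 4 to align 8 for attrs
attrs at 8 (size 8, align 8) → ends 16
crc at 16 (size 4, align 4) → ends 20
pad 4 to align 8 for mtime
mtime at 24 (size 8, align 8) → ends 32
size at 32 (size 8, align 8) → ends 40
reserved at 40 (size 1, align 1) → ends 41
pad 3 to align 4 for inode
inode at 44 (size 52, align 4) → ends 96
signature at 96 (size 4, align 4) → ends 100
tail pad 4 to reach multiple of 8
total 104 bytes, alignment 8
data bytes 89, size 104 → padding 15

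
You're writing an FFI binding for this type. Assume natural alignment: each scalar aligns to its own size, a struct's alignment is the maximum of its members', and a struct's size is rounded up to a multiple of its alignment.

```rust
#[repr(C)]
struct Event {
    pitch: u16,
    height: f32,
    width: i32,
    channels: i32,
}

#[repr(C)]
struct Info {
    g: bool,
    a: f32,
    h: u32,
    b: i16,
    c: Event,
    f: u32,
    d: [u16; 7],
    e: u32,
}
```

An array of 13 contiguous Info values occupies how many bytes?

728

Event: @0: pitch [2B, align 2] → 2; +2 pad (align 4); @4: height [4B, align 4] → 8; @8: width [4B, align 4] → 12; @12: channels [4B, align 4] → 16; size 16, align 4
@0: g [1B, align 1] → 1
+3 pad (align 4)
@4: a [4B, align 4] → 8
@8: h [4B, align 4] → 12
@12: b [2B, align 2] → 14
+2 pad (align 4)
@16: c [16B, align 4] → 32
@32: f [4B, align 4] → 36
@36: d [14B, align 2] → 50
+2 pad (align 4)
@52: e [4B, align 4] → 56
size 56, align 4
array of 13: 13 × 56 = 728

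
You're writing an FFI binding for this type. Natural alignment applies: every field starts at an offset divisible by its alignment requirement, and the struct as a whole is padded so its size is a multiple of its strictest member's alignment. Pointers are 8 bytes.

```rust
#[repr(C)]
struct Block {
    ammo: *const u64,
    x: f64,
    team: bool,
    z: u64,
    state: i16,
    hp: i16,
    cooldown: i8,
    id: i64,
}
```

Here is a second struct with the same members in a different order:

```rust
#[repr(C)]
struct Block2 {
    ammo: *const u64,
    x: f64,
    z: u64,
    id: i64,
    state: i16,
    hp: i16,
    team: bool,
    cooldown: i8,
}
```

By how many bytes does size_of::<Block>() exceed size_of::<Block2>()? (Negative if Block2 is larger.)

8

0..8  ammo  (8B, 8-aligned)
8..16  x  (8B, 8-aligned)
16..17  team  (1B, 1-aligned)
17..24  -- padding (7B)
24..32  z  (8B, 8-aligned)
32..34  state  (2B, 2-aligned)
34..36  hp  (2B, 2-aligned)
36..37  cooldown  (1B, 1-aligned)
37..40  -- padding (3B)
40..48  id  (8B, 8-aligned)
sizeof = 48, alignof = 8
— Block2 —
0..8  ammo  (8B, 8-aligned)
8..16  x  (8B, 8-aligned)
16..24  z  (8B, 8-aligned)
24..32  id  (8B, 8-aligned)
32..34  state  (2B, 2-aligned)
34..36  hp  (2B, 2-aligned)
36..37  team  (1B, 1-aligned)
37..38  cooldown  (1B, 1-aligned)
38..40  -- tail padding (2B)
sizeof = 40, alignof = 8
48 − 40 = 8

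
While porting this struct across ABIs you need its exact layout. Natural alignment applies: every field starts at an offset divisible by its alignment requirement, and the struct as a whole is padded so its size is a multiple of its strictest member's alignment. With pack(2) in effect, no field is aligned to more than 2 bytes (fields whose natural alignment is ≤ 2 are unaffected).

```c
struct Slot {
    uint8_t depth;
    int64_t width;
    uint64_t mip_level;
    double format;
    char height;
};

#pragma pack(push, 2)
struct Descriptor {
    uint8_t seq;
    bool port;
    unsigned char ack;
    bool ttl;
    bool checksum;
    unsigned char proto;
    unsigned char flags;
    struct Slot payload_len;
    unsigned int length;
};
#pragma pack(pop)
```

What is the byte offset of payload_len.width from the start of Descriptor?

Slot: depth at 0 (size 1, align 1) → ends 1; pad 7 to align 8 for width; width at 8 (size 8, align 8) → ends 16; mip_level at 16 (size 8, align 8) → ends 24; format at 24 (size 8, align 8) → ends 32; height at 32 (size 1, align 1) → ends 33; tail pad 7 to reach multiple of 8; total 40 bytes, alignment 8
seq at 0 (size 1, align 1) → ends 1
port at 1 (size 1, align 1) → ends 2
ack at 2 (size 1, align 1) → ends 3
ttl at 3 (size 1, align 1) → ends 4
checksum at 4 (size 1, align 1) → ends 5
proto at 5 (size 1, align 1) → ends 6
flags at 6 (size 1, align 1) → ends 7
pad 1 to align 2 for payload_len
payload_len at 8 (size 40, align 2) → ends 48
within Slot: width at 8
8 + 8 = 16

16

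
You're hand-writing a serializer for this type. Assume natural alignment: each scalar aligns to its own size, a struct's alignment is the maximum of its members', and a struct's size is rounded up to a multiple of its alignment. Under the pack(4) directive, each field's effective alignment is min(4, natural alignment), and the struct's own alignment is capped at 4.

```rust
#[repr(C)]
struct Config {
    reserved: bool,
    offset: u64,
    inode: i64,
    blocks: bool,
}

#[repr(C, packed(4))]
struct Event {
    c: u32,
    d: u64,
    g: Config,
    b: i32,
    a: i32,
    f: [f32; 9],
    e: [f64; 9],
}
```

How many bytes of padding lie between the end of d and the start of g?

Config: @0: reserved [1B, align 1] → 1; +7 pad (align 8); @8: offset [8B, align 8] → 16; @16: inode [8B, align 8] → 24; @24: blocks [1B, align 1] → 25; +7 tail pad (align 8); size 32, align 8
@0: c [4B, align 4] → 4
@4: d [8B, align 4] → 12
@12: g [32B, align 4] → 44

0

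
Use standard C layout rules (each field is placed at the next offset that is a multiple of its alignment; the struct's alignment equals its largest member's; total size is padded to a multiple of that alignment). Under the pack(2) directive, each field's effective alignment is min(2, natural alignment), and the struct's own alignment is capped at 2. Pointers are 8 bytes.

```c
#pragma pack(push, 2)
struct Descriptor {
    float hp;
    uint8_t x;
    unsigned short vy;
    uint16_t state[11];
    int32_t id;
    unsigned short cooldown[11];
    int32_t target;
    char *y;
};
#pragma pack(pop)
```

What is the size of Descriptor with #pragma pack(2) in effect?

0..4  hp  (4B, 2-aligned)
4..5  x  (1B, 1-aligned)
5..6  -- padding (1B)
6..8  vy  (2B, 2-aligned)
8..30  state  (22B, 2-aligned)
30..34  id  (4B, 2-aligned)
34..56  cooldown  (22B, 2-aligned)
56..60  target  (4B, 2-aligned)
60..68  y  (8B, 2-aligned)
sizeof = 68, alignof = 2

68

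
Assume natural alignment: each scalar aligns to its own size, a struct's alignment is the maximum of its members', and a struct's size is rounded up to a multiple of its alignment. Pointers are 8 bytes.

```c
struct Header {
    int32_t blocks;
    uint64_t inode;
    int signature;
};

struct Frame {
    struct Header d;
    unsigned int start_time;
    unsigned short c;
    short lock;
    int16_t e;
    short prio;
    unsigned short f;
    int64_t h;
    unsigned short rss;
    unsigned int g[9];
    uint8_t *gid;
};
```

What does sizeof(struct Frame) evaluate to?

Header: 0..4  blocks  (4B, 4-aligned); 4..8  -- padding (4B); 8..16  inode  (8B, 8-aligned); 16..20  signature  (4B, 4-aligned); 20..24  -- tail padding (4B); sizeof = 24, alignof = 8
0..24  d  (24B, 8-aligned)
24..28  start_time  (4B, 4-aligned)
28..30  c  (2B, 2-aligned)
30..32  lock  (2B, 2-aligned)
32..34  e  (2B, 2-aligned)
34..36  prio  (2B, 2-aligned)
36..38  f  (2B, 2-aligned)
38..40  -- padding (2B)
40..48  h  (8B, 8-aligned)
48..50  rss  (2B, 2-aligned)
50..52  -- padding (2B)
52..88  g  (36B, 4-aligned)
88..96  gid  (8B, 8-aligned)
sizeof = 96, alignof = 8

96 bytes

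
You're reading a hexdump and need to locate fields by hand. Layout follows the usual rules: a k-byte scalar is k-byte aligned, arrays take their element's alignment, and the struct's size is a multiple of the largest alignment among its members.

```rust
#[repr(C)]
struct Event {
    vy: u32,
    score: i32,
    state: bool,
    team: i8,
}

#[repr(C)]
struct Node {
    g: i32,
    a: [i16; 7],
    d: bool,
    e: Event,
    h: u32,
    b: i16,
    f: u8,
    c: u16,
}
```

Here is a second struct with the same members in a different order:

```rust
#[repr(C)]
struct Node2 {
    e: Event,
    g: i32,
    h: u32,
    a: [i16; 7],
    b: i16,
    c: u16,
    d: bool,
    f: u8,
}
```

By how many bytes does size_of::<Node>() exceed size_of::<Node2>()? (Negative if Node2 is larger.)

Event: @0: vy [4B, align 4] → 4; @4: score [4B, align 4] → 8; @8: state [1B, align 1] → 9; @9: team [1B, align 1] → 10; +2 tail pad (align 4); size 12, align 4
@0: g [4B, align 4] → 4
@4: a [14B, align 2] → 18
@18: d [1B, align 1] → 19
+1 pad (align 4)
@20: e [12B, align 4] → 32
@32: h [4B, align 4] → 36
@36: b [2B, align 2] → 38
@38: f [1B, align 1] → 39
+1 pad (align 2)
@40: c [2B, align 2] → 42
+2 tail pad (align 4)
size 44, align 4
— Node2 —
@0: e [12B, align 4] → 12
@12: g [4B, align 4] → 16
@16: h [4B, align 4] → 20
@20: a [14B, align 2] → 34
@34: b [2B, align 2] → 36
@36: c [2B, align 2] → 38
@38: d [1B, align 1] → 39
@39: f [1B, align 1] → 40
size 40, align 4
44 − 40 = 4

4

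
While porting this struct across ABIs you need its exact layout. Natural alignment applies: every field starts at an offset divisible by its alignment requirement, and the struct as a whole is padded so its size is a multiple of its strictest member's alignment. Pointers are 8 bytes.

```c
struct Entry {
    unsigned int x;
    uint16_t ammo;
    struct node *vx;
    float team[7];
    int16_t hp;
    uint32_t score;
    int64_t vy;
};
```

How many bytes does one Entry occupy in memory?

64

0..4  x  (4B, 4-aligned)
4..6  ammo  (2B, 2-aligned)
6..8  -- padding (2B)
8..16  vx  (8B, 8-aligned)
16..44  team  (28B, 4-aligned)
44..46  hp  (2B, 2-aligned)
46..48  -- padding (2B)
48..52  score  (4B, 4-aligned)
52..56  -- padding (4B)
56..64  vy  (8B, 8-aligned)
sizeof = 64, alignof = 8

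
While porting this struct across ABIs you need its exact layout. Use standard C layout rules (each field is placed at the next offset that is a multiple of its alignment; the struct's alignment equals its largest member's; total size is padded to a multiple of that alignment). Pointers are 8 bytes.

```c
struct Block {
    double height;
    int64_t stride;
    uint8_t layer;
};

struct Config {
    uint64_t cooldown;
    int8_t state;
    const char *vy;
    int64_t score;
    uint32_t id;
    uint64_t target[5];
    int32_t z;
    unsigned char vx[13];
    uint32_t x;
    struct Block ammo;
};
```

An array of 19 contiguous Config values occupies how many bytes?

Block: @0: height [8B, align 8] → 8; @8: stride [8B, align 8] → 16; @16: layer [1B, align 1] → 17; +7 tail pad (align 8); size 24, align 8
@0: cooldown [8B, align 8] → 8
@8: state [1B, align 1] → 9
+7 pad (align 8)
@16: vy [8B, align 8] → 24
@24: score [8B, align 8] → 32
@32: id [4B, align 4] → 36
+4 pad (align 8)
@40: target [40B, align 8] → 80
@80: z [4B, align 4] → 84
@84: vx [13B, align 1] → 97
+3 pad (align 4)
@100: x [4B, align 4] → 104
@104: ammo [24B, align 8] → 128
size 128, align 8
array of 19: 19 × 128 = 2432

2432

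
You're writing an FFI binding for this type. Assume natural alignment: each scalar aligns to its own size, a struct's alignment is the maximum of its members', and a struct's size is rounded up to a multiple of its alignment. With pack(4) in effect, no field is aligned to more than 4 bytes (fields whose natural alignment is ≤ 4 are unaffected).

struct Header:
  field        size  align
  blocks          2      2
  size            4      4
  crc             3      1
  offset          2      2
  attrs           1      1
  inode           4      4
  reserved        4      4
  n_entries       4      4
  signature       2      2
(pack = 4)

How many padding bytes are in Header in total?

6

@0: blocks [2B, align 2] → 2
+2 pad (align 4)
@4: size [4B, align 4] → 8
@8: crc [3B, align 1] → 11
+1 pad (align 2)
@12: offset [2B, align 2] → 14
@14: attrs [1B, align 1] → 15
+1 pad (align 4)
@16: inode [4B, align 4] → 20
@20: reserved [4B, align 4] → 24
@24: n_entries [4B, align 4] → 28
@28: signature [2B, align 2] → 30
+2 tail pad (align 4)
size 32, align 4
data bytes 26, size 32 → padding 6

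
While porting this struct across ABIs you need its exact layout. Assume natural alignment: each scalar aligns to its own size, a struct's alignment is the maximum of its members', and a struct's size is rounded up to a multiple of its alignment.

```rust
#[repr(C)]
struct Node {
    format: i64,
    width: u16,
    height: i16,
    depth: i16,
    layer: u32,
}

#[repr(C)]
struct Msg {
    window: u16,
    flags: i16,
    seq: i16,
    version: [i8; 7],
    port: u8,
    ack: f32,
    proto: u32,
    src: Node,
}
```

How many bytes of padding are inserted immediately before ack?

Node: @0: format [8B, align 8] → 8; @8: width [2B, align 2] → 10; @10: height [2B, align 2] → 12; @12: depth [2B, align 2] → 14; +2 pad (align 4); @16: layer [4B, align 4] → 20; +4 tail pad (align 8); size 24, align 8
@0: window [2B, align 2] → 2
@2: flags [2B, align 2] → 4
@4: seq [2B, align 2] → 6
@6: version [7B, align 1] → 13
@13: port [1B, align 1] → 14
+2 pad (align 4)
@16: ack [4B, align 4] → 20

2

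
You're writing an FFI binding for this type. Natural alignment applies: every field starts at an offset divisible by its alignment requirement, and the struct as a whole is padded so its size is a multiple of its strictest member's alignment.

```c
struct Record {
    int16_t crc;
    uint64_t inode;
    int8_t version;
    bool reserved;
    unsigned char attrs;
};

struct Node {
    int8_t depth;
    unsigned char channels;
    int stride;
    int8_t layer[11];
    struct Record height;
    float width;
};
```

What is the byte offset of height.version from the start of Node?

Record: 0..2  crc  (2B, 2-aligned); 2..8  -- padding (6B); 8..16  inode  (8B, 8-aligned); 16..17  version  (1B, 1-aligned); 17..18  reserved  (1B, 1-aligned); 18..19  attrs  (1B, 1-aligned); 19..24  -- tail padding (5B); sizeof = 24, alignof = 8
0..1  depth  (1B, 1-aligned)
1..2  channels  (1B, 1-aligned)
2..4  -- padding (2B)
4..8  stride  (4B, 4-aligned)
8..19  layer  (11B, 1-aligned)
19..24  -- padding (5B)
24..48  height  (24B, 8-aligned)
within Record: version at 16
24 + 16 = 40

40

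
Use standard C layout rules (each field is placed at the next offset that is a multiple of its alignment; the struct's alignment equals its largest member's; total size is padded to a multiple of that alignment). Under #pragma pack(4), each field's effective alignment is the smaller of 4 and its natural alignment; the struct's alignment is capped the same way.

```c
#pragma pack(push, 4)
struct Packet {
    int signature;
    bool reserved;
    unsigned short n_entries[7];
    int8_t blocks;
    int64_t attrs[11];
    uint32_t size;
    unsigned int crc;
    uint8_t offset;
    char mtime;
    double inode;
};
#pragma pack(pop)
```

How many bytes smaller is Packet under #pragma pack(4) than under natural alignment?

4

natural layout:
  0..4  signature  (4B, 4-aligned)
  4..5  reserved  (1B, 1-aligned)
  5..6  -- padding (1B)
  6..20  n_entries  (14B, 2-aligned)
  20..21  blocks  (1B, 1-aligned)
  21..24  -- padding (3B)
  24..112  attrs  (88B, 8-aligned)
  112..116  size  (4B, 4-aligned)
  116..120  crc  (4B, 4-aligned)
  120..121  offset  (1B, 1-aligned)
  121..122  mtime  (1B, 1-aligned)
  122..128  -- padding (6B)
  128..136  inode  (8B, 8-aligned)
  sizeof = 136, alignof = 8
packed(4) layout:
  0..4  signature  (4B, 4-aligned)
  4..5  reserved  (1B, 1-aligned)
  5..6  -- padding (1B)
  6..20  n_entries  (14B, 2-aligned)
  20..21  blocks  (1B, 1-aligned)
  21..24  -- padding (3B)
  24..112  attrs  (88B, 4-aligned)
  112..116  size  (4B, 4-aligned)
  116..120  crc  (4B, 4-aligned)
  120..121  offset  (1B, 1-aligned)
  121..122  mtime  (1B, 1-aligned)
  122..124  -- padding (2B)
  124..132  inode  (8B, 4-aligned)
  sizeof = 132, alignof = 4
136 − 132 = 4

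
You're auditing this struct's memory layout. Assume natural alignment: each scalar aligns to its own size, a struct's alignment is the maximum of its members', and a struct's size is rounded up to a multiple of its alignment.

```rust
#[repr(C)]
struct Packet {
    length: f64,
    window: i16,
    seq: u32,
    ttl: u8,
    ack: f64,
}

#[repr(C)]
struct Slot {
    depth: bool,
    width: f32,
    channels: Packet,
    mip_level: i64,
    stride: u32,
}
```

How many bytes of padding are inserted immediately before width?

Packet: length at 0 (size 8, align 8) → ends 8; window at 8 (size 2, align 2) → ends 10; pad 2 to align 4 for seq; seq at 12 (size 4, align 4) → ends 16; ttl at 16 (size 1, align 1) → ends 17; pad 7 to align 8 for ack; ack at 24 (size 8, align 8) → ends 32; total 32 bytes, alignment 8
depth at 0 (size 1, align 1) → ends 1
pad 3 to align 4 for width
width at 4 (size 4, align 4) → ends 8

3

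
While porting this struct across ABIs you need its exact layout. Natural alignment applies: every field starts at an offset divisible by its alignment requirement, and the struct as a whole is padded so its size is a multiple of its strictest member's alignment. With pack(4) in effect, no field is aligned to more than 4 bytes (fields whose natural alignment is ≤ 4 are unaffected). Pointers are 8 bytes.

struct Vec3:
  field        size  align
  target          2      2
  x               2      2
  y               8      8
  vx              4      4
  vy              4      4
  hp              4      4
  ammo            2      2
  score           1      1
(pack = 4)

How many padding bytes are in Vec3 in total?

1

target at 0 (size 2, align 2) → ends 2
x at 2 (size 2, align 2) → ends 4
y at 4 (size 8, align 4) → ends 12
vx at 12 (size 4, align 4) → ends 16
vy at 16 (size 4, align 4) → ends 20
hp at 20 (size 4, align 4) → ends 24
ammo at 24 (size 2, align 2) → ends 26
score at 26 (size 1, align 1) → ends 27
tail pad 1 to reach multiple of 4
total 28 bytes, alignment 4
data bytes 27, size 28 → padding 1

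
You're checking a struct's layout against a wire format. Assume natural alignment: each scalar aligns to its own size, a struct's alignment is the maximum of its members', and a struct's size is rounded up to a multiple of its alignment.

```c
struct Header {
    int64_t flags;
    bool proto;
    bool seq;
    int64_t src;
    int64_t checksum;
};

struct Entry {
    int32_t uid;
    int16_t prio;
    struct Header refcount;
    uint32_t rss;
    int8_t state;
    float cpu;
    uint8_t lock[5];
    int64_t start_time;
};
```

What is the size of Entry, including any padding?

Header: 0..8  flags  (8B, 8-aligned); 8..9  proto  (1B, 1-aligned); 9..10  seq  (1B, 1-aligned); 10..16  -- padding (6B); 16..24  src  (8B, 8-aligned); 24..32  checksum  (8B, 8-aligned); sizeof = 32, alignof = 8
0..4  uid  (4B, 4-aligned)
4..6  prio  (2B, 2-aligned)
6..8  -- padding (2B)
8..40  refcount  (32B, 8-aligned)
40..44  rss  (4B, 4-aligned)
44..45  state  (1B, 1-aligned)
45..48  -- padding (3B)
48..52  cpu  (4B, 4-aligned)
52..57  lock  (5B, 1-aligned)
57..64  -- padding (7B)
64..72  start_time  (8B, 8-aligned)
sizeof = 72, alignof = 8

72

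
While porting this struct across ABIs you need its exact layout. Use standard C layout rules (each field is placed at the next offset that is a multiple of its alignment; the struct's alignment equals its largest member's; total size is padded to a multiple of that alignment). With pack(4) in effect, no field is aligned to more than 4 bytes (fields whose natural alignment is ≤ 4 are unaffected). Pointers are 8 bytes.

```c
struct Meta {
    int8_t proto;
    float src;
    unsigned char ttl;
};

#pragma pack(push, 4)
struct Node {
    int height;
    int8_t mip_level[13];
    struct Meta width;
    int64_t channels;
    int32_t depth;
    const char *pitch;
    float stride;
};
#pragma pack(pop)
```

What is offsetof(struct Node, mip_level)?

4

Meta: 0..1  proto  (1B, 1-aligned); 1..4  -- padding (3B); 4..8  src  (4B, 4-aligned); 8..9  ttl  (1B, 1-aligned); 9..12  -- tail padding (3B); sizeof = 12, alignof = 4
0..4  height  (4B, 4-aligned)
4..17  mip_level  (13B, 1-aligned)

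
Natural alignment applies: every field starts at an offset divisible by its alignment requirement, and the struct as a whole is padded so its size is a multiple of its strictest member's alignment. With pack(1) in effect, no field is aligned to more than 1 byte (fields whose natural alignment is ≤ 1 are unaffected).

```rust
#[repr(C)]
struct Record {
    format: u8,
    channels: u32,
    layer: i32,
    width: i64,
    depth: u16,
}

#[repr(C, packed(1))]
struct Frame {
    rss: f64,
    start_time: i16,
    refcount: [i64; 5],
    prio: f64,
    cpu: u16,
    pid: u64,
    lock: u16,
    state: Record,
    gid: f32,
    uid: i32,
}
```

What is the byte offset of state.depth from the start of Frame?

Record: format at 0 (size 1, align 1) → ends 1; pad 3 to align 4 for channels; channels at 4 (size 4, align 4) → ends 8; layer at 8 (size 4, align 4) → ends 12; pad 4 to align 8 for width; width at 16 (size 8, align 8) → ends 24; depth at 24 (size 2, align 2) → ends 26; tail pad 6 to reach multiple of 8; total 32 bytes, alignment 8
rss at 0 (size 8, align 1) → ends 8
start_time at 8 (size 2, align 1) → ends 10
refcount at 10 (size 40, align 1) → ends 50
prio at 50 (size 8, align 1) → ends 58
cpu at 58 (size 2, align 1) → ends 60
pid at 60 (size 8, align 1) → ends 68
lock at 68 (size 2, align 1) → ends 70
state at 70 (size 32, align 1) → ends 102
within Record: depth at 24
70 + 24 = 94

94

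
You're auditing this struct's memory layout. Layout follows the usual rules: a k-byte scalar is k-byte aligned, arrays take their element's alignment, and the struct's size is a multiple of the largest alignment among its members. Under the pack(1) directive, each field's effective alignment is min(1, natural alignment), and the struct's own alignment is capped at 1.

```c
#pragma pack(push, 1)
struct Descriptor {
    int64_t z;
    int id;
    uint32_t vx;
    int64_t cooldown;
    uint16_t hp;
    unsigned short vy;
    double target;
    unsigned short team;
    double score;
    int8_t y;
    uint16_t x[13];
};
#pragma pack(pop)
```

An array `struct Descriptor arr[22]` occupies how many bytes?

1606

@0: z [8B, align 1] → 8
@8: id [4B, align 1] → 12
@12: vx [4B, align 1] → 16
@16: cooldown [8B, align 1] → 24
@24: hp [2B, align 1] → 26
@26: vy [2B, align 1] → 28
@28: target [8B, align 1] → 36
@36: team [2B, align 1] → 38
@38: score [8B, align 1] → 46
@46: y [1B, align 1] → 47
@47: x [26B, align 1] → 73
size 73, align 1
array of 22: 22 × 73 = 1606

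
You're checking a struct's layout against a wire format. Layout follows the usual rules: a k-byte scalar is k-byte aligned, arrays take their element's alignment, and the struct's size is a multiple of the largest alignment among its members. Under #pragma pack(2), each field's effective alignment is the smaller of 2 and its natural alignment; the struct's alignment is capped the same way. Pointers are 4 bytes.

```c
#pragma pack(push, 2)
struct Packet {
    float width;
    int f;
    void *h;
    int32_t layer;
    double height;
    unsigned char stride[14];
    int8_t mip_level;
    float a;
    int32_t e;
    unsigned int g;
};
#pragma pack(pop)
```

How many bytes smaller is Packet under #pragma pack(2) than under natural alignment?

4

natural layout:
  0..4  width  (4B, 4-aligned)
  4..8  f  (4B, 4-aligned)
  8..12  h  (4B, 4-aligned)
  12..16  layer  (4B, 4-aligned)
  16..24  height  (8B, 8-aligned)
  24..38  stride  (14B, 1-aligned)
  38..39  mip_level  (1B, 1-aligned)
  39..40  -- padding (1B)
  40..44  a  (4B, 4-aligned)
  44..48  e  (4B, 4-aligned)
  48..52  g  (4B, 4-aligned)
  52..56  -- tail padding (4B)
  sizeof = 56, alignof = 8
packed(2) layout:
  0..4  width  (4B, 2-aligned)
  4..8  f  (4B, 2-aligned)
  8..12  h  (4B, 2-aligned)
  12..16  layer  (4B, 2-aligned)
  16..24  height  (8B, 2-aligned)
  24..38  stride  (14B, 1-aligned)
  38..39  mip_level  (1B, 1-aligned)
  39..40  -- padding (1B)
  40..44  a  (4B, 2-aligned)
  44..48  e  (4B, 2-aligned)
  48..52  g  (4B, 2-aligned)
  sizeof = 52, alignof = 2
56 − 52 = 4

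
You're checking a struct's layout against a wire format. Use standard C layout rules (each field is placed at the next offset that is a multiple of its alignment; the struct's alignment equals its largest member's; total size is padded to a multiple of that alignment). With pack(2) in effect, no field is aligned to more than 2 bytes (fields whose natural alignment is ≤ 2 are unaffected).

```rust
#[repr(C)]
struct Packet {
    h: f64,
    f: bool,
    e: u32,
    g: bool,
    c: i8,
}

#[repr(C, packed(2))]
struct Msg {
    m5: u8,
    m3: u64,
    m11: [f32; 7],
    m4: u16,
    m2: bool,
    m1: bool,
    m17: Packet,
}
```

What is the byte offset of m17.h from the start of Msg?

42

Packet: h at 0 (size 8, align 8) → ends 8; f at 8 (size 1, align 1) → ends 9; pad 3 to align 4 for e; e at 12 (size 4, align 4) → ends 16; g at 16 (size 1, align 1) → ends 17; c at 17 (size 1, align 1) → ends 18; tail pad 6 to reach multiple of 8; total 24 bytes, alignment 8
m5 at 0 (size 1, align 1) → ends 1
pad 1 to align 2 for m3
m3 at 2 (size 8, align 2) → ends 10
m11 at 10 (size 28, align 2) → ends 38
m4 at 38 (size 2, align 2) → ends 40
m2 at 40 (size 1, align 1) → ends 41
m1 at 41 (size 1, align 1) → ends 42
m17 at 42 (size 24, align 2) → ends 66
within Packet: h at 0
42 + 0 = 42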